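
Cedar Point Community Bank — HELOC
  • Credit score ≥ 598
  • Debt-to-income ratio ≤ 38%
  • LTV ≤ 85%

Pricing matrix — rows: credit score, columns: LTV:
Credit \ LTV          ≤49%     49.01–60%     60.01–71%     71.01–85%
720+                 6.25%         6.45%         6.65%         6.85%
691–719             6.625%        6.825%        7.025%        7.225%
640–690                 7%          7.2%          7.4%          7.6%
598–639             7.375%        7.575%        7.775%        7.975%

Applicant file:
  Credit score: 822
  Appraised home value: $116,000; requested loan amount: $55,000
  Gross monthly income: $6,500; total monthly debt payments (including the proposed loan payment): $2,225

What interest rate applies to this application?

6.25%

Credit score 822 ≥ 598; Debt-to-income = 2,225/6,500 = 34.2% — meets 38% limit
LTV = 55,000/116,000 = 47.4% ≤ 85%
Row: 822 falls in 720+. Column: 47.4% falls in ≤49%. Rate = 6.25%.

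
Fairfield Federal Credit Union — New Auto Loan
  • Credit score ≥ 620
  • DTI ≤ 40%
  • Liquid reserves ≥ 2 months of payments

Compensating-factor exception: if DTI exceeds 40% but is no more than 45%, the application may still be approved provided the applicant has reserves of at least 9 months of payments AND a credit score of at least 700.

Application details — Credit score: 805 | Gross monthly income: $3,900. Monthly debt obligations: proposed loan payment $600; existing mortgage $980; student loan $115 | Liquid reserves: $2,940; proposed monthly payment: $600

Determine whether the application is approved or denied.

Credit score 805 ≥ 620 (meets base)
Total debts = (600 + 980 + 115) = 1,695. DTI = 1,695/3,900 = 43.5% > 40% — standard DTI limit exceeded.
Liquid reserves cover 2,940/600 = 4.9 months — ≥ 2 required
43.5% falls in the override range (40%–45%), so the compensating-factor test applies.
Reserves 4.9 < 9 months; credit score 805 ≥ 700.
Compensating-factor requirement not fully met.

Denied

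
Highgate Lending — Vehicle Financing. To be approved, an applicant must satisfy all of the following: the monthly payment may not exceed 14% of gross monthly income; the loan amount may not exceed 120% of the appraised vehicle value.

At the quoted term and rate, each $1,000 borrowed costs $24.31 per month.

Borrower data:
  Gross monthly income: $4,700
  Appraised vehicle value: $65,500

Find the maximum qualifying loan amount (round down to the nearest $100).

Payment cap: 14% × $4,700 = $658/month.
At $24.31 per $1,000, that supports 658/24.31 × 1,000 ≈ $27,067 → $27,000.
LTV cap: 120% × $65,500 = $78,600 → $78,600.
Binding constraint: payment-to-income.

$27,000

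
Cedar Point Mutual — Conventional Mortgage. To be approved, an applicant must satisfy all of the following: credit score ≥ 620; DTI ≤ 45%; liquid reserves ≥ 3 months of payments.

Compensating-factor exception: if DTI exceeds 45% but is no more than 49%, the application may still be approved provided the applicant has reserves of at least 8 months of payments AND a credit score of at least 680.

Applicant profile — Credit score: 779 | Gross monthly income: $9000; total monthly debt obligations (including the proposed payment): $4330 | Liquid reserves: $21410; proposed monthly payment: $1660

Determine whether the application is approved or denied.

Approved

Credit score 779 ≥ 620 (meets base)
DTI = 4,330/9,000 = 48.1% > 45% — standard DTI limit exceeded.
Reserves: 21,410 ÷ 1,660 = 12.9 months (meets 3-month minimum)
48.1% falls in the override range (45%–49%), so the compensating-factor test applies.
Reserves 12.9 ≥ 8 months; credit score 779 ≥ 680.
Both compensating conditions met → exception applies.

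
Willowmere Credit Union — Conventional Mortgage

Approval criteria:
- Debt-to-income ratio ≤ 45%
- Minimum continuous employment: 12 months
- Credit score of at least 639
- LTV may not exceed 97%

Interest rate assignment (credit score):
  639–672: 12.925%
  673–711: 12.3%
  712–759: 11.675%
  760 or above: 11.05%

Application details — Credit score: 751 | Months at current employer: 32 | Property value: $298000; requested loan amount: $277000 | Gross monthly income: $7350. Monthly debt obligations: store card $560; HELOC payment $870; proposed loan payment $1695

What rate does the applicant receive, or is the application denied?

Approved at 11.675%

Credit score 751 ≥ 639 (meets minimum)
Total monthly debts = (560 + 870 + 1,695) = 3,125. Debt-to-income = 3,125/7,350 = 42.5% — meets 45% limit
Loan-to-value = 277,000/298,000 = 93% — pass (97% max)
Employment 32 ≥ 12 months
All requirements met. Score 751 falls in the 712–759 tier → 11.675%.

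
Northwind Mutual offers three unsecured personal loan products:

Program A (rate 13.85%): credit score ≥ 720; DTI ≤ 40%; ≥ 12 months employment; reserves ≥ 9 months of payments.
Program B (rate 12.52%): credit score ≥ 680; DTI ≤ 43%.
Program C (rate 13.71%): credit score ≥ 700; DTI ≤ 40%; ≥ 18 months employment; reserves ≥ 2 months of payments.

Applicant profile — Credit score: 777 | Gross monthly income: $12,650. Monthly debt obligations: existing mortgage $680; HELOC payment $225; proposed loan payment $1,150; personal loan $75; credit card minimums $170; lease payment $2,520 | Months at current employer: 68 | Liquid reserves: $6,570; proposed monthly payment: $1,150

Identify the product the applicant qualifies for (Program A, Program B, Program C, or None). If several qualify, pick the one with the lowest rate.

Total debts = (680 + 225 + 1,150 + 75 + 170 + 2,520) = 4,820; DTI = 4,820/12,650 = 38.1%.
Reserves = 6,570/1,150 = 5.7 months.
Program A: score 777 ≥ 720; DTI 38.1% ≤ 40%; employment 68 ≥ 12 mo; reserves 5.7 < 9 mo → does not qualify.
Program B: score 777 ≥ 680; DTI 38.1% ≤ 43% → qualifies.
Program C: score 777 ≥ 700; DTI 38.1% ≤ 40%; employment 68 ≥ 18 mo; reserves 5.7 ≥ 2 mo → qualifies.
Qualifying: Program B, Program C. Lowest rate is 12.52% → Program B.

Program B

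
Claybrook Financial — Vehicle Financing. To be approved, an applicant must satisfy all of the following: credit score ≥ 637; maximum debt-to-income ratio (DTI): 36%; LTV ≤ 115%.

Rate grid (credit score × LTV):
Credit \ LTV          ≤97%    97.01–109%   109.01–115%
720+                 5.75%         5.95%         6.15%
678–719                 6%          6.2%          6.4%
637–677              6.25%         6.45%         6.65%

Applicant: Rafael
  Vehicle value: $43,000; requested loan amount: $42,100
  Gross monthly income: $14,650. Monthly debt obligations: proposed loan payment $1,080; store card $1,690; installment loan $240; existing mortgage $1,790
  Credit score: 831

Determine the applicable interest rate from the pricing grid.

5.95%

Credit score 831 ≥ 637; Total monthly debts = (1,080 + 1,690 + 240 + 1,790) = 4,800. DTI = 4,800/14,650 = 32.8% ≤ 36%
Loan-to-value = 42,100/43,000 = 97.9% — pass (115% max)
Row: 831 falls in 720+. Column: 97.9% falls in 97.01–109%. Rate = 5.95%.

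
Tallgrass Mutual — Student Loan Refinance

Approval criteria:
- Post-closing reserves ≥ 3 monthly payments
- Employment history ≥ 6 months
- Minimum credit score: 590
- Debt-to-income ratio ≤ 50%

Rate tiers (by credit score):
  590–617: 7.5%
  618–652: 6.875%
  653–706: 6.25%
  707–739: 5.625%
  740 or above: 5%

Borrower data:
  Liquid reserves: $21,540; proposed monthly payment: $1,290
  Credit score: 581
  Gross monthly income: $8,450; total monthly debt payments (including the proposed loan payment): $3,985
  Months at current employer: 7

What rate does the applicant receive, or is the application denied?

Credit score 581 < 590 (below minimum)
DTI = 3,985/8,450 = 47.2% ≤ 50%
Employment 7 ≥ 6 months
Reserves: 21,540 ÷ 1,290 = 16.7 months (meets 3-month minimum)
Not all requirements met → denied.

Denied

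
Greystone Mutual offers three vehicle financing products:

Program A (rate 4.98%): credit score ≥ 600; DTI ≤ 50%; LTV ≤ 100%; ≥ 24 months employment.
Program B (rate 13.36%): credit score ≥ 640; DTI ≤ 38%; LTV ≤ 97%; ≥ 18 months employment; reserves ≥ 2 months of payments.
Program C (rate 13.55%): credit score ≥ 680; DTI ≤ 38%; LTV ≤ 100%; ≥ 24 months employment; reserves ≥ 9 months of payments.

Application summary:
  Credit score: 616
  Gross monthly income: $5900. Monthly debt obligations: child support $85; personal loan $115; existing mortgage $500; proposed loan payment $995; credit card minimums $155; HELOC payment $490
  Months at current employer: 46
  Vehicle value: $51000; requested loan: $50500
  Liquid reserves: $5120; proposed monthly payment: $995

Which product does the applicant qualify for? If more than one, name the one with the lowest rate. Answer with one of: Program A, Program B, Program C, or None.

Program A

Total debts = (85 + 115 + 500 + 995 + 155 + 490) = 2,340; DTI = 2,340/5,900 = 39.7%.
LTV = 50,500/51,000 = 99%.
Reserves = 5,120/995 = 5.1 months.
Program A: score 616 ≥ 600; DTI 39.7% ≤ 50%; LTV 99% ≤ 100%; employment 46 ≥ 24 mo → qualifies.
Program B: score 616 < 640; DTI 39.7% > 38%; LTV 99% > 97%; employment 46 ≥ 18 mo; reserves 5.1 ≥ 2 mo → does not qualify.
Program C: score 616 < 680; DTI 39.7% > 38%; LTV 99% ≤ 100%; employment 46 ≥ 24 mo; reserves 5.1 < 9 mo → does not qualify.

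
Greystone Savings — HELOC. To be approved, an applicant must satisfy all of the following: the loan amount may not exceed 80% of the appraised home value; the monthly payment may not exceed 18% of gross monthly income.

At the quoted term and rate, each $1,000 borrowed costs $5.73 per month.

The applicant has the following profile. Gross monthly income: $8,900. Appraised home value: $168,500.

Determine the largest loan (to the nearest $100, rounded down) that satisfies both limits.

Payment cap: 18% × $8,900 = $1,602/month.
At $5.73 per $1,000, that supports 1,602/5.73 × 1,000 ≈ $279,581 → $279,500.
LTV cap: 80% × $168,500 = $134,800 → $134,800.
Binding constraint: loan-to-value.

$134,800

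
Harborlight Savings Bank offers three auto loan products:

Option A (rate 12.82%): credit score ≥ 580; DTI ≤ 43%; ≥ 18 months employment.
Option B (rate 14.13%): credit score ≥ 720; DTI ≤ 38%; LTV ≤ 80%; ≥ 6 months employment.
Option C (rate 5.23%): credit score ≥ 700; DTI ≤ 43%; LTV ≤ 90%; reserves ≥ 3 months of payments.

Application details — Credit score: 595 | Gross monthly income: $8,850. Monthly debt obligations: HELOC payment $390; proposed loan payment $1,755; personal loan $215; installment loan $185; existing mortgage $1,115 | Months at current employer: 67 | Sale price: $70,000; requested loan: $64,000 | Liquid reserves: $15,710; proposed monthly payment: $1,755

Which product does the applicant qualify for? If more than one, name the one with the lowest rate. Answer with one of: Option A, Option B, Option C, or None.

Total debts = (390 + 1,755 + 215 + 185 + 1,115) = 3,660; DTI = 3,660/8,850 = 41.4%.
LTV = 64,000/70,000 = 91.4%.
Reserves = 15,710/1,755 = 9.0 months.
Option A: score 595 ≥ 580; DTI 41.4% ≤ 43%; employment 67 ≥ 18 mo → qualifies.
Option B: score 595 < 720; DTI 41.4% > 38%; LTV 91.4% > 80%; employment 67 ≥ 6 mo → does not qualify.
Option C: score 595 < 700; DTI 41.4% ≤ 43%; LTV 91.4% > 90%; reserves 9.0 ≥ 3 mo → does not qualify.

Option A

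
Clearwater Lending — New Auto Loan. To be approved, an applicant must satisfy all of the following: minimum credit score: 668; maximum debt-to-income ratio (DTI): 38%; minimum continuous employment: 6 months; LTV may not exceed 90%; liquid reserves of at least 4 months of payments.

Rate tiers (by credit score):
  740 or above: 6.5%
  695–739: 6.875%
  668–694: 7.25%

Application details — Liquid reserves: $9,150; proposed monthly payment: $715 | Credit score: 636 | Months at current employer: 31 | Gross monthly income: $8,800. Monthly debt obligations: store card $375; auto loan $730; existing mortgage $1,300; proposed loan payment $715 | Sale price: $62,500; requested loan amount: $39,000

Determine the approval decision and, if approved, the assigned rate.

Denied

Credit score 636 < 668 (below minimum)
Liquid reserves cover 9,150/715 = 12.8 months — ≥ 4 required
Total monthly debts = (375 + 730 + 1,300 + 715) = 3,120. DTI: 3,120 ÷ 8,800 = 35.5%, within the 38% cap
LTV: 39,000 ÷ 62,500 = 62.4%, within 90% cap
Employment 31 ≥ 6 months
Not all requirements met → denied.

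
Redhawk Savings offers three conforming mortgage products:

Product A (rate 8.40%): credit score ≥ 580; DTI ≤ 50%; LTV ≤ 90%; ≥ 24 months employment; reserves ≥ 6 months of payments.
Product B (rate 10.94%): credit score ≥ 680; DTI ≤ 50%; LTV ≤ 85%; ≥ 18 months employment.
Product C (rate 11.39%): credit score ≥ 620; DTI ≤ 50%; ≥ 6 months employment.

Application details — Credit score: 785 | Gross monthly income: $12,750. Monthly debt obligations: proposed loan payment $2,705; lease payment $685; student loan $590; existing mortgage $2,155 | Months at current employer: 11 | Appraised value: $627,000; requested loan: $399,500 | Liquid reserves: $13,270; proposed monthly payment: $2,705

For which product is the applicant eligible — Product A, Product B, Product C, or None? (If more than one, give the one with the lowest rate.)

Total debts = (2,705 + 685 + 590 + 2,155) = 6,135; DTI = 6,135/12,750 = 48.1%.
LTV = 399,500/627,000 = 63.7%.
Reserves = 13,270/2,705 = 4.9 months.
Product A: score 785 ≥ 580; DTI 48.1% ≤ 50%; LTV 63.7% ≤ 90%; employment 11 < 24 mo; reserves 4.9 < 6 mo → does not qualify.
Product B: score 785 ≥ 680; DTI 48.1% ≤ 50%; LTV 63.7% ≤ 85%; employment 11 < 18 mo → does not qualify.
Product C: score 785 ≥ 620; DTI 48.1% ≤ 50%; employment 11 ≥ 6 mo → qualifies.

Product C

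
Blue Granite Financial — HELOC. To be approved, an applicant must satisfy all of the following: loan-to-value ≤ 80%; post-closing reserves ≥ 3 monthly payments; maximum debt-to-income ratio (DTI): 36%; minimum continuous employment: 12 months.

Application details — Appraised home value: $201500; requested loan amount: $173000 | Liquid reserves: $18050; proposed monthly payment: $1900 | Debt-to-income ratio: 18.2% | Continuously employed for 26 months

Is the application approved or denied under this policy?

LTV: 173,000 ÷ 201,500 = 85.9%, exceeds 80% cap
Liquid reserves cover 18,050/1,900 = 9.5 months — ≥ 3 required
DTI 18.2% ≤ 36%
Employment 26 ≥ 12 months
Fails on LTV.

Denied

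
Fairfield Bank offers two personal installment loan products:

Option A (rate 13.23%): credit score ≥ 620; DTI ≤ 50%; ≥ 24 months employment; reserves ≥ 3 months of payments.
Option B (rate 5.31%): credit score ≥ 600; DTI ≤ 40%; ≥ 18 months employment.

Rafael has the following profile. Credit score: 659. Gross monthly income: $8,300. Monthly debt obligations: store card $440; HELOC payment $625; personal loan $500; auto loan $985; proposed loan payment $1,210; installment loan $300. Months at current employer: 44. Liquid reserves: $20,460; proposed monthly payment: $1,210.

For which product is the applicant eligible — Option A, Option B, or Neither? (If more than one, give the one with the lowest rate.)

Total debts = (440 + 625 + 500 + 985 + 1,210 + 300) = 4,060; DTI = 4,060/8,300 = 48.9%.
Reserves = 20,460/1,210 = 16.9 months.
Option A: score 659 ≥ 620; DTI 48.9% ≤ 50%; employment 44 ≥ 24 mo; reserves 16.9 ≥ 3 mo → qualifies.
Option B: score 659 ≥ 600; DTI 48.9% > 40%; employment 44 ≥ 18 mo → does not qualify.

Option A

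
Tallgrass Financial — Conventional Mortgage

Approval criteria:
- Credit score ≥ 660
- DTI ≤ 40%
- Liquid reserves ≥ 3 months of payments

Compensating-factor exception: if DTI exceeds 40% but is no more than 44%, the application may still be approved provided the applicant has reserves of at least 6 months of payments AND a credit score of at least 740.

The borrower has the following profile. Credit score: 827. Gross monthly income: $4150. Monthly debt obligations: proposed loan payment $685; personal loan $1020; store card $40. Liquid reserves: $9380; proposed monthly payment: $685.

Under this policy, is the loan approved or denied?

Credit score 827 ≥ 660 (meets base)
Total debts = (685 + 1,020 + 40) = 1,745. DTI = 1,745/4,150 = 42% > 40% — standard DTI limit exceeded.
Reserves = 9,380/685 = 13.7 months ≥ 3
42% falls in the override range (40%–44%), so the compensating-factor test applies.
Reserves 13.7 ≥ 6 months; credit score 827 ≥ 740.
Both compensating conditions met → exception applies.

Approved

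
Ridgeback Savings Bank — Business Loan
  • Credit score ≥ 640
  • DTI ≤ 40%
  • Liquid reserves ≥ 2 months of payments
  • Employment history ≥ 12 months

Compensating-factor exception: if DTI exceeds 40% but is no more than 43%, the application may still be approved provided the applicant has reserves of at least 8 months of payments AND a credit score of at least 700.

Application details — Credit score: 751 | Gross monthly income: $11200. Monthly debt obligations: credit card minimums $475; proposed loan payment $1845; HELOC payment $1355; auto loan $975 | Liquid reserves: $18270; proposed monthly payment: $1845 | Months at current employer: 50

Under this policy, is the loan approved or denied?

Credit score 751 ≥ 640 (meets base)
Total debts = (475 + 1,845 + 1,355 + 975) = 4,650. DTI = 4,650/11,200 = 41.5% > 40% — standard DTI limit exceeded.
Liquid reserves cover 18,270/1,845 = 9.9 months — ≥ 2 required
Employment 50 ≥ 12 months
DTI 41.5% is within the 40%–43% exception band; checking compensating factors.
Override check — reserves: 9.9 mo (ok); score: 751 (ok).
Both compensating conditions met → exception applies.

Approved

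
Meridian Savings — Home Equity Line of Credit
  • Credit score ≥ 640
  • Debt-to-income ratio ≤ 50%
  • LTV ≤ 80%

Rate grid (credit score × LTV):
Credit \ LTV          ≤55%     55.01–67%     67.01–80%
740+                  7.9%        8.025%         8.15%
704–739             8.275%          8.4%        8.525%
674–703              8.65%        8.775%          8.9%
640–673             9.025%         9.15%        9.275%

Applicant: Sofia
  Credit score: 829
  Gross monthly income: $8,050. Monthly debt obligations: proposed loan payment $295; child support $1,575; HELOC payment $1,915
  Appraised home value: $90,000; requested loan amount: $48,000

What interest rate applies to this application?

Credit score 829 ≥ 640; Total monthly debts = (295 + 1,575 + 1,915) = 3,785. Debt-to-income = 3,785/8,050 = 47% — meets 50% limit
LTV: 48,000 ÷ 90,000 = 53.3%, within 80% cap
Score 829 is in the 740+ band; LTV 53.3% is in the ≤55% band → 7.9%.

7.9%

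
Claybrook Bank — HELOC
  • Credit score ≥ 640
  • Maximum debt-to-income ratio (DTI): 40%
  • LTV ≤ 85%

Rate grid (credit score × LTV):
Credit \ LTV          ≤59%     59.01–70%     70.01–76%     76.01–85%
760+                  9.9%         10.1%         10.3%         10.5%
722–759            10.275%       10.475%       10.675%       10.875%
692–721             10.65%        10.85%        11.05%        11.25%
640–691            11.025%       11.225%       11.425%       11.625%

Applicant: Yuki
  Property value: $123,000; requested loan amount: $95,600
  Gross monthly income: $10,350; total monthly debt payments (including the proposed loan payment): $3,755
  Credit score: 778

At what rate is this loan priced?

Credit score 778 ≥ 640; Debt-to-income = 3,755/10,350 = 36.3% — meets 40% limit
Loan-to-value = 95,600/123,000 = 77.7% — pass (85% max)
Row: 778 falls in 760+. Column: 77.7% falls in 76.01–85%. Rate = 10.5%.

10.5%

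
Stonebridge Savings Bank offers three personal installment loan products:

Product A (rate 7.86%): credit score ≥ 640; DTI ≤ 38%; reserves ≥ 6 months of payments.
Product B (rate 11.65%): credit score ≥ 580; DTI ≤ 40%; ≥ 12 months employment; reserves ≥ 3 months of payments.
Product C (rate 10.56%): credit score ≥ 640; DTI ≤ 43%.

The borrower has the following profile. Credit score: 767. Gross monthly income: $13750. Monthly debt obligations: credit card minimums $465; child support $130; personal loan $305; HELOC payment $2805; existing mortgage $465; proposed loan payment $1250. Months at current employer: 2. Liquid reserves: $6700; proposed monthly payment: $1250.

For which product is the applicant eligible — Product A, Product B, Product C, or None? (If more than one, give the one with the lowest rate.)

Product C

Total debts = (465 + 130 + 305 + 2,805 + 465 + 1,250) = 5,420; DTI = 5,420/13,750 = 39.4%.
Reserves = 6,700/1,250 = 5.4 months.
Product A: score 767 ≥ 640; DTI 39.4% > 38%; reserves 5.4 < 6 mo → does not qualify.
Product B: score 767 ≥ 580; DTI 39.4% ≤ 40%; employment 2 < 12 mo; reserves 5.4 ≥ 3 mo → does not qualify.
Product C: score 767 ≥ 640; DTI 39.4% ≤ 43% → qualifies.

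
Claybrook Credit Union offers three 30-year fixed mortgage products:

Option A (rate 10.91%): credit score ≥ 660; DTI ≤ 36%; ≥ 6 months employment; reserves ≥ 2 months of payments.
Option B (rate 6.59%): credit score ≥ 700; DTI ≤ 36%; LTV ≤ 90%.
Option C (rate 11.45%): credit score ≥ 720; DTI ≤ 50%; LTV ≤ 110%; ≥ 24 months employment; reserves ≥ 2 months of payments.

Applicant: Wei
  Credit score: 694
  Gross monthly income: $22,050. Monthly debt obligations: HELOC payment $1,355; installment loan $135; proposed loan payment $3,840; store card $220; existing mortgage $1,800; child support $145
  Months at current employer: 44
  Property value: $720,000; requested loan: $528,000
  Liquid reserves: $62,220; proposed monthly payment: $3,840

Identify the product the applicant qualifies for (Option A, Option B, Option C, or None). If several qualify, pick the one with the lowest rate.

Total debts = (1,355 + 135 + 3,840 + 220 + 1,800 + 145) = 7,495; DTI = 7,495/22,050 = 34%.
LTV = 528,000/720,000 = 73.3%.
Reserves = 62,220/3,840 = 16.2 months.
Option A: score 694 ≥ 660; DTI 34% ≤ 36%; employment 44 ≥ 6 mo; reserves 16.2 ≥ 2 mo → qualifies.
Option B: score 694 < 700; DTI 34% ≤ 36%; LTV 73.3% ≤ 90% → does not qualify.
Option C: score 694 < 720; DTI 34% ≤ 50%; LTV 73.3% ≤ 110%; employment 44 ≥ 24 mo; reserves 16.2 ≥ 2 mo → does not qualify.

Option A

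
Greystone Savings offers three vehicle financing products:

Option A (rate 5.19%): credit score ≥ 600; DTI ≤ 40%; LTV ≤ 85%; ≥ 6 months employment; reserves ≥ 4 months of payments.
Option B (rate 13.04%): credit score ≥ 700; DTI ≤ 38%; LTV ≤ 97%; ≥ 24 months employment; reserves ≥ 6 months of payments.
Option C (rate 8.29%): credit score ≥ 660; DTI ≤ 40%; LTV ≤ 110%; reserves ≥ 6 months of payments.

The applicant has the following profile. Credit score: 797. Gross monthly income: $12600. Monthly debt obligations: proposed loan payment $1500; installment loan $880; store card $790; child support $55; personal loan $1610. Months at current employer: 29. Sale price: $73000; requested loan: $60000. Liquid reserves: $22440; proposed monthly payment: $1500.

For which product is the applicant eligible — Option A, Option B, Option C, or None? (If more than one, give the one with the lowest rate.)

Option A

Total debts = (1,500 + 880 + 790 + 55 + 1,610) = 4,835; DTI = 4,835/12,600 = 38.4%.
LTV = 60,000/73,000 = 82.2%.
Reserves = 22,440/1,500 = 15.0 months.
Option A: score 797 ≥ 600; DTI 38.4% ≤ 40%; LTV 82.2% ≤ 85%; employment 29 ≥ 6 mo; reserves 15.0 ≥ 4 mo → qualifies.
Option B: score 797 ≥ 700; DTI 38.4% > 38%; LTV 82.2% ≤ 97%; employment 29 ≥ 24 mo; reserves 15.0 ≥ 6 mo → does not qualify.
Option C: score 797 ≥ 660; DTI 38.4% ≤ 40%; LTV 82.2% ≤ 110%; reserves 15.0 ≥ 6 mo → qualifies.
Qualifying: Option A, Option C. Lowest rate is 5.19% → Option A.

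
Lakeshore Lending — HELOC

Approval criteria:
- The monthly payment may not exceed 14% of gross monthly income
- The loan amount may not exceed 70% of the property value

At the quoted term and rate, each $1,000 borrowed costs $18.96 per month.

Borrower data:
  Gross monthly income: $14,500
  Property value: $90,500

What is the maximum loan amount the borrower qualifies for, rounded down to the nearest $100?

Payment cap: 14% × $14,500 = $2,030/month.
At $18.96 per $1,000, that supports 2,030/18.96 × 1,000 ≈ $107,067 → $107,000.
LTV cap: 70% × $90,500 = $63,350 → $63,300.
Binding constraint: loan-to-value.

$63,300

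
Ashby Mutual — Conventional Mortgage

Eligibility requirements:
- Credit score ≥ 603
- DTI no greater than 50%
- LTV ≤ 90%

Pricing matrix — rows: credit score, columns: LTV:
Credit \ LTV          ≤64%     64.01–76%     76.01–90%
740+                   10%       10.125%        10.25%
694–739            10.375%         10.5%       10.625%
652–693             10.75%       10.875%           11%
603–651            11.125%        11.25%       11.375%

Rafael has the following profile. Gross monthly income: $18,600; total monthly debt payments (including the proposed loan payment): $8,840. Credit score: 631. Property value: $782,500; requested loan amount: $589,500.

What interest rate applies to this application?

Credit score 631 ≥ 603; DTI = 8,840/18,600 = 47.5% ≤ 50%
LTV: 589,500 ÷ 782,500 = 75.3%, within 90% cap
Credit 631 → row 603–651; LTV 75.3% → column 64.01–76%. Grid cell → 11.25%.

11.25%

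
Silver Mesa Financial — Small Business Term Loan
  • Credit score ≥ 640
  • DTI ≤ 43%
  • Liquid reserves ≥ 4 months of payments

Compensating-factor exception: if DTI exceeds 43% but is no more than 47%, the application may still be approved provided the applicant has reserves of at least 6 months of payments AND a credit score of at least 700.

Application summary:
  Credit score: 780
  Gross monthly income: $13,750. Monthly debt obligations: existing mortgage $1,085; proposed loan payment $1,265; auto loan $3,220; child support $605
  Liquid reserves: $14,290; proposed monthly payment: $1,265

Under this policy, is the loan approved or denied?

Approved

Credit score 780 ≥ 640 (meets base)
Total debts = (1,085 + 1,265 + 3,220 + 605) = 6,175. DTI: 6,175 ÷ 13,750 = 44.9%, over the 43% base limit.
Reserves: 14,290 ÷ 1,265 = 11.3 months (meets 4-month minimum)
DTI 44.9% is within the 43%–47% exception band; checking compensating factors.
Reserves 11.3 ≥ 6 months; credit score 780 ≥ 700.
Both override conditions satisfied; DTI exception granted.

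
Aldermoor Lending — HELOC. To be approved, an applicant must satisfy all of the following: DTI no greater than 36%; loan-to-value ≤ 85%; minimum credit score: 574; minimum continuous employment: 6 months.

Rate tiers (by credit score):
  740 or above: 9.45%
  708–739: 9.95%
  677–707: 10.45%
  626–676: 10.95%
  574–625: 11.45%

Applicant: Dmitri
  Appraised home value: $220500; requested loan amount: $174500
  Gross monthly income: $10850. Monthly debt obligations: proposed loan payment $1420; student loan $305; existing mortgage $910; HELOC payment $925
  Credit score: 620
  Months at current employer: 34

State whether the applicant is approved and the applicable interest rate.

Credit score 620 ≥ 574 (meets minimum)
LTV: 174,500 ÷ 220,500 = 79.1%, within 85% cap
Employment 34 ≥ 6 months
Total monthly debts = (1,420 + 305 + 910 + 925) = 3,560. DTI = 3,560/10,850 = 32.8% ≤ 36%
All requirements met. Score 620 falls in the 574–625 tier → 11.45%.

Approved at 11.45%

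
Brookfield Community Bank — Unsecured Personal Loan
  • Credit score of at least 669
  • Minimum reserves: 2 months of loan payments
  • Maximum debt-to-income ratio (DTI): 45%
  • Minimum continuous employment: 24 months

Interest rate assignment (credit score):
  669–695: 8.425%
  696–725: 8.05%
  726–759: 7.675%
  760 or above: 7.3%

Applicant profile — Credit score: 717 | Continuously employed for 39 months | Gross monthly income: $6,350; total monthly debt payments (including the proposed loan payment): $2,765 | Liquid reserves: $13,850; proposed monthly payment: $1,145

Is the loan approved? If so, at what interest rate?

Approved at 8.05%

Credit score 717 ≥ 669 (meets minimum)
Reserves: 13,850 ÷ 1,145 = 12.1 months (meets 2-month minimum)
Debt-to-income = 2,765/6,350 = 43.5% — meets 45% limit
Employment 39 ≥ 24 months
All requirements met. Score 717 falls in the 696–725 tier → 8.05%.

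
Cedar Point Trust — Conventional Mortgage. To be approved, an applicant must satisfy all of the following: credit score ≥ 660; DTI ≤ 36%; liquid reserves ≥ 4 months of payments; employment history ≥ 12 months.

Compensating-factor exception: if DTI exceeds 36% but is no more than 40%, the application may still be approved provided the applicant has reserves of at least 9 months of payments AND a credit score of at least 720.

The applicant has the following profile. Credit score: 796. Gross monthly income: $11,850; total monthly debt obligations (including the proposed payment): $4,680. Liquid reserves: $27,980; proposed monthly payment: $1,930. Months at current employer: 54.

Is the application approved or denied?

Credit score 796 ≥ 660 (meets base)
DTI: 4,680 ÷ 11,850 = 39.5%, over the 36% base limit.
Reserves: 27,980 ÷ 1,930 = 14.5 months (meets 4-month minimum)
Employment 54 ≥ 12 months
39.5% falls in the override range (36%–40%), so the compensating-factor test applies.
Override check — reserves: 14.5 mo (ok); score: 796 (ok).
Both override conditions satisfied; DTI exception granted.

Approved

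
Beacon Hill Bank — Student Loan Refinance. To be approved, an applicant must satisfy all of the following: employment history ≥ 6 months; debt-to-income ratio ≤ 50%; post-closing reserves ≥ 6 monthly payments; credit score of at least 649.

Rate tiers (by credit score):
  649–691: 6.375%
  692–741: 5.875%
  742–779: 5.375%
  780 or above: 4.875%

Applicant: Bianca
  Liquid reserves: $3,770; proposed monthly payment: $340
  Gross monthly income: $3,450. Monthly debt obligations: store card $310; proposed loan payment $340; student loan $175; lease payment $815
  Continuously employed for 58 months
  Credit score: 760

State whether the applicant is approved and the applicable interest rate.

Credit score 760 ≥ 649 (meets minimum)
Reserves = 3,770/340 = 11.1 months ≥ 6
Total monthly debts = (310 + 340 + 175 + 815) = 1,640. Debt-to-income = 1,640/3,450 = 47.5% — meets 50% limit
Employment 58 ≥ 6 months
All requirements met. Score 760 falls in the 742–779 tier → 5.375%.

Approved at 5.375%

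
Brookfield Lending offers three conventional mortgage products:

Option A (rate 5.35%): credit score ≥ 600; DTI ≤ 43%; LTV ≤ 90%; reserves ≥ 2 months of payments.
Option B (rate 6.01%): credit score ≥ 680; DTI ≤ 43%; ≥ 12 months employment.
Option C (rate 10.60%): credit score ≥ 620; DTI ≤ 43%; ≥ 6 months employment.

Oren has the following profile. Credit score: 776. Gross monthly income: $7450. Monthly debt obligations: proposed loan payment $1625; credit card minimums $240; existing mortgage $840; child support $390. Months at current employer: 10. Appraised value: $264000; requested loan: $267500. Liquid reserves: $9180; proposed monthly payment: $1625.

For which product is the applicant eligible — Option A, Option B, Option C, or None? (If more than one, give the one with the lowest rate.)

Total debts = (1,625 + 240 + 840 + 390) = 3,095; DTI = 3,095/7,450 = 41.5%.
LTV = 267,500/264,000 = 101.3%.
Reserves = 9,180/1,625 = 5.6 months.
Option A: score 776 ≥ 600; DTI 41.5% ≤ 43%; LTV 101.3% > 90%; reserves 5.6 ≥ 2 mo → does not qualify.
Option B: score 776 ≥ 680; DTI 41.5% ≤ 43%; employment 10 < 12 mo → does not qualify.
Option C: score 776 ≥ 620; DTI 41.5% ≤ 43%; employment 10 ≥ 6 mo → qualifies.

Option C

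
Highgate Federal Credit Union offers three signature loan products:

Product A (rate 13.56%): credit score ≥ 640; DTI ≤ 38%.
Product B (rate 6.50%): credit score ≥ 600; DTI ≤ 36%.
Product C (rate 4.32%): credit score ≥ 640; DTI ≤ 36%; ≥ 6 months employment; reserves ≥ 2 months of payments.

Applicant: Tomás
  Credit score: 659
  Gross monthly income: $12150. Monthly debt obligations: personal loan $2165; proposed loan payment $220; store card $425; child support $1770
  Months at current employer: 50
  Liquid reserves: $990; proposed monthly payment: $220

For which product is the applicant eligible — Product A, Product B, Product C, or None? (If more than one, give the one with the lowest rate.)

Total debts = (2,165 + 220 + 425 + 1,770) = 4,580; DTI = 4,580/12,150 = 37.7%.
Reserves = 990/220 = 4.5 months.
Product A: score 659 ≥ 640; DTI 37.7% ≤ 38% → qualifies.
Product B: score 659 ≥ 600; DTI 37.7% > 36% → does not qualify.
Product C: score 659 ≥ 640; DTI 37.7% > 36%; employment 50 ≥ 6 mo; reserves 4.5 ≥ 2 mo → does not qualify.

Product A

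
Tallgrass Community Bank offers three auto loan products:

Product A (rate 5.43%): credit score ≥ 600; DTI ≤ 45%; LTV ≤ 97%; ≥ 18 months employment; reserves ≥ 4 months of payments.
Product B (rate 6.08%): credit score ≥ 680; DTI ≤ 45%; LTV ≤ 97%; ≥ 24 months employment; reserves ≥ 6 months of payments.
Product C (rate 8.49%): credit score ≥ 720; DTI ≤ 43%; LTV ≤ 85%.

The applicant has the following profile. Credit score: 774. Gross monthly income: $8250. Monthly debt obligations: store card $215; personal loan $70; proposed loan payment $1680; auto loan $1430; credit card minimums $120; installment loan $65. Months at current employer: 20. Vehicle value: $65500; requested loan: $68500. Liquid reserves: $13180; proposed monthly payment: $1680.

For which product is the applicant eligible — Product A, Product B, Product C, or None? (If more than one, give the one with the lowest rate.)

Total debts = (215 + 70 + 1,680 + 1,430 + 120 + 65) = 3,580; DTI = 3,580/8,250 = 43.4%.
LTV = 68,500/65,500 = 104.6%.
Reserves = 13,180/1,680 = 7.8 months.
Product A: score 774 ≥ 600; DTI 43.4% ≤ 45%; LTV 104.6% > 97%; employment 20 ≥ 18 mo; reserves 7.8 ≥ 4 mo → does not qualify.
Product B: score 774 ≥ 680; DTI 43.4% ≤ 45%; LTV 104.6% > 97%; employment 20 < 24 mo; reserves 7.8 ≥ 6 mo → does not qualify.
Product C: score 774 ≥ 720; DTI 43.4% > 43%; LTV 104.6% > 85% → does not qualify.

None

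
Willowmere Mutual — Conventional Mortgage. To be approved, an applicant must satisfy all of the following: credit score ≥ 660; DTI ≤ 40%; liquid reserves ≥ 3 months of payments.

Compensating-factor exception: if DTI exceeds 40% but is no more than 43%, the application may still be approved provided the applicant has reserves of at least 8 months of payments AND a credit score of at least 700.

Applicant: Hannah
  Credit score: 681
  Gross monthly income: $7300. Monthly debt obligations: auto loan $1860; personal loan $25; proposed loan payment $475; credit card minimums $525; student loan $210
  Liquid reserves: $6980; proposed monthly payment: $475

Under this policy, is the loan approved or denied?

Credit score 681 ≥ 660 (meets base)
Total debts = (1,860 + 25 + 475 + 525 + 210) = 3,095. DTI = 3,095/7,300 = 42.4% > 40% — standard DTI limit exceeded.
Reserves: 6,980 ÷ 475 = 14.7 months (meets 3-month minimum)
42.4% falls in the override range (40%–43%), so the compensating-factor test applies.
Reserves 14.7 ≥ 8 months; credit score 681 < 700.
Compensating-factor requirement not fully met.

Denied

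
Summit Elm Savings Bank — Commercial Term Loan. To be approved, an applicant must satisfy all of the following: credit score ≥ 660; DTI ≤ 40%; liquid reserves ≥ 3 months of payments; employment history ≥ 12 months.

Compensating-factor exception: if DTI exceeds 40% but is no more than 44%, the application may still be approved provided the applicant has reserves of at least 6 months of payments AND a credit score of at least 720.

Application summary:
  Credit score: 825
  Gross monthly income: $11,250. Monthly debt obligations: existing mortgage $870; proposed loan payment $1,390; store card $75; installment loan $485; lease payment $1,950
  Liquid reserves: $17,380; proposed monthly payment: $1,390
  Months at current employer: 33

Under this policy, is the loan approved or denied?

Approved

Credit score 825 ≥ 660 (meets base)
Total debts = (870 + 1,390 + 75 + 485 + 1,950) = 4,770. DTI: 4,770 ÷ 11,250 = 42.4%, over the 40% base limit.
Reserves = 17,380/1,390 = 12.5 months ≥ 3
Employment 33 ≥ 12 months
DTI 42.4% is within the 40%–44% exception band; checking compensating factors.
Reserves 12.5 ≥ 6 months; credit score 825 ≥ 720.
Both compensating conditions met → exception applies.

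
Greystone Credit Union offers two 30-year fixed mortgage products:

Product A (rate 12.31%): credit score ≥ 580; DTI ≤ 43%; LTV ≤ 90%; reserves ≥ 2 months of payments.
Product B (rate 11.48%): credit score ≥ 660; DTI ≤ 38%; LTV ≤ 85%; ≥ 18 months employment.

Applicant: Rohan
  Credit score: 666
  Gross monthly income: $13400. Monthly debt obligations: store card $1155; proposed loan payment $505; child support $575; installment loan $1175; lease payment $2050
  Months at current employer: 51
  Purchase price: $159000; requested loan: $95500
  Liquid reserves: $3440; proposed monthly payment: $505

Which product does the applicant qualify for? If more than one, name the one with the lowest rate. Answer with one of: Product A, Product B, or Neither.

Total debts = (1,155 + 505 + 575 + 1,175 + 2,050) = 5,460; DTI = 5,460/13,400 = 40.7%.
LTV = 95,500/159,000 = 60.1%.
Reserves = 3,440/505 = 6.8 months.
Product A: score 666 ≥ 580; DTI 40.7% ≤ 43%; LTV 60.1% ≤ 90%; reserves 6.8 ≥ 2 mo → qualifies.
Product B: score 666 ≥ 660; DTI 40.7% > 38%; LTV 60.1% ≤ 85%; employment 51 ≥ 18 mo → does not qualify.

Product A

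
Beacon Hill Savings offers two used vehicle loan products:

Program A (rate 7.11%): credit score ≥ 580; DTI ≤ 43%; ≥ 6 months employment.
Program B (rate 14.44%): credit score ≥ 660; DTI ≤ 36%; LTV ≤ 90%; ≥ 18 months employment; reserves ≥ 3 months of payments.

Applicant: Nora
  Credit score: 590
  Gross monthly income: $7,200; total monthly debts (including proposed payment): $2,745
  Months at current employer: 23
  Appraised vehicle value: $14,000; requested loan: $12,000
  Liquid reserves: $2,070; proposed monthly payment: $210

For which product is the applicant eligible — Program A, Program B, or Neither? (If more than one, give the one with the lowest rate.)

DTI = 2,745/7,200 = 38.1%.
LTV = 12,000/14,000 = 85.7%.
Reserves = 2,070/210 = 9.9 months.
Program A: score 590 ≥ 580; DTI 38.1% ≤ 43%; employment 23 ≥ 6 mo → qualifies.
Program B: score 590 < 660; DTI 38.1% > 36%; LTV 85.7% ≤ 90%; employment 23 ≥ 18 mo; reserves 9.9 ≥ 3 mo → does not qualify.

Program A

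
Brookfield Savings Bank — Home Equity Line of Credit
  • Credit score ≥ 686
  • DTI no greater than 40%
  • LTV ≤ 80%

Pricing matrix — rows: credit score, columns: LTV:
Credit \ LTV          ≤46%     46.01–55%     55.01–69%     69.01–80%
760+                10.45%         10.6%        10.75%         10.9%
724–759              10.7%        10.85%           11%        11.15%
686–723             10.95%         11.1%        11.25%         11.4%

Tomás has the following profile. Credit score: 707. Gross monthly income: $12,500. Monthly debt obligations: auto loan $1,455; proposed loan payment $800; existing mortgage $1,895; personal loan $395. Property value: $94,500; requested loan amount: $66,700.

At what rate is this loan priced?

11.4%

Credit score 707 ≥ 686; Total monthly debts = (1,455 + 800 + 1,895 + 395) = 4,545. Debt-to-income = 4,545/12,500 = 36.4% — meets 40% limit
Loan-to-value = 66,700/94,500 = 70.6% — pass (80% max)
Row: 707 falls in 686–723. Column: 70.6% falls in 69.01–80%. Rate = 11.4%.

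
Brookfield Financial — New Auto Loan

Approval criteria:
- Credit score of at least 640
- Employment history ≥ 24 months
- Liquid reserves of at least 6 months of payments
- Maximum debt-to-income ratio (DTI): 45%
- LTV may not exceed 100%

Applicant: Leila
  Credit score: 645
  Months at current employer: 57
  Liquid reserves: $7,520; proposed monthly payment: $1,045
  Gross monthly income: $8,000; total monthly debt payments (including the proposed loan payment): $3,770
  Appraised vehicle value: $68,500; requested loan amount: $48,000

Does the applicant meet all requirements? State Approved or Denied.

Denied

Credit score 645 ≥ 640 (meets)
Employment 57 ≥ 24 months
Reserves = 7,520/1,045 = 7.2 months ≥ 6
DTI: 3,770 ÷ 8,000 = 47.1%, exceeds the 45% cap
Loan-to-value = 48,000/68,500 = 70.1% — pass (100% max)
Fails on DTI.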